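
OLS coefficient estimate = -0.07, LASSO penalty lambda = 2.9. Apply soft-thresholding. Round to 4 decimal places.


Absolute value: |-0.07| = 0.07.
Compare to lambda = 2.9.
Since |beta| <= lambda, the coefficient is set to 0.

0.0000


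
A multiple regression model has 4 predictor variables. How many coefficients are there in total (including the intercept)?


Each predictor gets one coefficient, plus one intercept.
Total parameters = 4 + 1 = 5.

5


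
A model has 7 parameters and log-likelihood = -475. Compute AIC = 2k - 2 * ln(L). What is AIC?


AIC = 2k - 2*loglik = 2(7) - 2(-475).
= 14 + 950 = 964.

964


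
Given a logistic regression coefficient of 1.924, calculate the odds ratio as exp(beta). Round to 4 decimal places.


The odds ratio is computed as:
OR = e^(1.924) = 6.8483.

6.8483


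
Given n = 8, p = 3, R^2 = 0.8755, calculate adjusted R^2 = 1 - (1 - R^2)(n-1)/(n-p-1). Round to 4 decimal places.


Plug in: Adj R^2 = 1 - (1 - 0.8755) * 7/4.
= 1 - 0.1245 * 7/4
= 1 - 0.8715 / 4
= 1 - 0.2179 = 0.7821.

0.7821


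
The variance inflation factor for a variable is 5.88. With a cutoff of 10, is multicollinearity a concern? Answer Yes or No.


The threshold is 10.
VIF = 5.88 is < 10.
Multicollinearity indication: No.

No


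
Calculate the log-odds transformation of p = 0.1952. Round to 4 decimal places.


The odds are p/(1-p) = 0.1952 / 0.8048 = 0.2425.
logit(p) = ln(0.2425) = -1.4166.

-1.4166


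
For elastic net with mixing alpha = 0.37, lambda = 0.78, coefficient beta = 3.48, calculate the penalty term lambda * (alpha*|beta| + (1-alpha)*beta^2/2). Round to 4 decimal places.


Compute:
L1 = 0.37 * 3.48 = 1.2876.
L2 = 0.63 * 3.48^2 / 2 = 3.8148.
Penalty = 0.78 * (1.2876 + 3.8148) = 3.9799.

3.9799


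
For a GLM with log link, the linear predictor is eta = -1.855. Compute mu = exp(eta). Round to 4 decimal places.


mu = exp(eta) = exp(-1.855).
= 0.1565.

0.1565


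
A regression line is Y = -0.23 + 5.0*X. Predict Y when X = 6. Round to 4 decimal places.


Plug X = 6 into Y = -0.23 + 5.0*X:
Y = -0.23 + 30.0000 = 29.7700.

29.7700


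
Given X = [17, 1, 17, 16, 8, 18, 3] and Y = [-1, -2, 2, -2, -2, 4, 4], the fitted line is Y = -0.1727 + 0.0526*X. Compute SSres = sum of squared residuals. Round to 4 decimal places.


Compute predicted values, then residuals = yi - yhat_i.
Residuals: [-1.7215, -1.8799, 1.2785, -2.6689, -2.2481, 3.2259, 4.0149].
SSres = sum(residual^2) = 46.8350.

46.8350


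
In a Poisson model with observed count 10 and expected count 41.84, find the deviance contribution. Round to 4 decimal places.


Compute y*ln(y/mu) = 10*ln(10/41.84) = 10*-1.431268 = -14.312680.
y - mu = -31.84.
D = 2*(-14.312680 - (-31.84)) = 35.054640, which rounds to 35.0546.

35.0546


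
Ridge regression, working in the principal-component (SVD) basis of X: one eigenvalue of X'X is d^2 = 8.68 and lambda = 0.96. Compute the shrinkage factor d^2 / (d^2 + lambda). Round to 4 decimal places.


d^2 + lambda = 8.68 + 0.96 = 9.6400.
Shrinkage factor = 8.68/9.6400 = 0.9004.

0.9004


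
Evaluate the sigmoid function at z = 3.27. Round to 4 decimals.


Compute exp(-3.2700) = 0.0380.
Sigmoid = 1 / (1 + 0.0380) = 1 / 1.0380 = 0.9634.

0.9634


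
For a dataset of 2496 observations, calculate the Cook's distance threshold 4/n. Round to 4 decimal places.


The threshold is 4/n.
4/2496 = 0.0016.

0.0016


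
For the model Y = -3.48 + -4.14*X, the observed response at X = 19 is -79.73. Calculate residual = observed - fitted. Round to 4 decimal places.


Predicted = -3.48 + -4.14 * 19 = -82.1400.
Residual = -79.73 - -82.1400 = 2.4100.

2.4100


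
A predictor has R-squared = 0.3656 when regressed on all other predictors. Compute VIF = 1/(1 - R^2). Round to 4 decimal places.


Denominator: 1 - 0.3656 = 0.6344.
VIF = 1 / 0.6344 = 1.5763.

1.5763


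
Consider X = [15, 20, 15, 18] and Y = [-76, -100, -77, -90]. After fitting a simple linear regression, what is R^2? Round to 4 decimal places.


After computing the OLS fit (b0=-6.4167, b1=-4.6667):
SSres = 0.7500, SStot = 392.7500.
R^2 = 1 - 0.7500/392.7500 = 0.9981.

0.9981


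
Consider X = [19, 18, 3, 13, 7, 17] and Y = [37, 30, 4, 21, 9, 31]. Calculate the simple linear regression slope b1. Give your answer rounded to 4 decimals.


The sample means are xbar = 12.8333 and ybar = 22.0000.
Compute S_xx = 212.8333 and S_xy = 424.0000.
Slope b1 = S_xy / S_xx = 424.0000 / 212.8333 = 1.9922.

1.9922


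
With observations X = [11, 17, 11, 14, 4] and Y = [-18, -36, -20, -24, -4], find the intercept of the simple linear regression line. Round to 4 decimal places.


Compute b1 = -2.3519 from the OLS formula.
With xbar = 11.4000 and ybar = -20.4000, the intercept is:
b0 = -20.4000 - -2.3519 * 11.4000 = 6.4120.

6.4120


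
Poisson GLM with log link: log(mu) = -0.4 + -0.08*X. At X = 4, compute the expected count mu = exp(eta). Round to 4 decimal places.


Compute eta = -0.4 + -0.08 * 4 = -0.7200.
Apply inverse link: mu = e^-0.7200 = 0.4868.

0.4868


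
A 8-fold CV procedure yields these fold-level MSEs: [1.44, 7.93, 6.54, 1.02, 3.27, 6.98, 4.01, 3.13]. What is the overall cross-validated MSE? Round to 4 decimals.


Total MSE across folds = 34.3200.
CV-MSE = 34.3200/8 = 4.2900.

4.2900


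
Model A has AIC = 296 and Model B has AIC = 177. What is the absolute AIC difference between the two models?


Compute |296 - 177| = 119.
Model B has the smaller AIC.

119


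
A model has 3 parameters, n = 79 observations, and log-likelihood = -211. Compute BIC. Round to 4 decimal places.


k * ln(n) = 3 * ln(79) = 3 * 4.369448 = 13.108344.
-2 * loglik = -2 * (-211) = 422.
BIC = 13.108344 + 422 = 435.108344, which rounds to 435.1083.

435.1083


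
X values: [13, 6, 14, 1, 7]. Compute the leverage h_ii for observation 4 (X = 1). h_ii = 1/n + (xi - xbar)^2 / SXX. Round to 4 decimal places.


n = 5, xbar = 8.2000.
SXX = sum((xi - xbar)^2) = 114.8000.
h = 1/5 + (1 - 8.2000)^2 / 114.8000 = 0.6516.

0.6516


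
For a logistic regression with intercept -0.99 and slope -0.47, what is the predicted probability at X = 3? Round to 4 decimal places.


Compute z = -0.99 + (-0.47)(3) = -2.4000.
exp(-z) = 11.0232.
P = 1/(1 + 11.0232) = 0.0832.

0.0832


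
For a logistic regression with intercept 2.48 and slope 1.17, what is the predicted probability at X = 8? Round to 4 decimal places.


Compute z = 2.48 + (1.17)(8) = 11.8400.
exp(-z) = 0.0000.
P = 1/(1 + 0.0000) = 1.0000.

1.0000


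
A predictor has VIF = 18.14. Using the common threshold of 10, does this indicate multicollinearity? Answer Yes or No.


Check: VIF = 18.14 vs threshold = 10.
Since 18.14 >= 10, the answer is Yes.

Yes


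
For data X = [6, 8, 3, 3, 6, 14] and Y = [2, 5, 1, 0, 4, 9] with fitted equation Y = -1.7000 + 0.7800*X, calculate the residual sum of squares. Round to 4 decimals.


For each point, residual = actual - predicted.
Residuals: [-0.9800, 0.4600, 0.3600, -0.6400, 1.0200, -0.2200].
Sum of squared residuals = 2.8000.

2.8000


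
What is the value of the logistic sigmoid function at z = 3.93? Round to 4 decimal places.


exp(-3.9300) = 0.0196.
1 + exp(-z) = 1.0196.
sigmoid = 1/1.0196 = 0.9807.

0.9807


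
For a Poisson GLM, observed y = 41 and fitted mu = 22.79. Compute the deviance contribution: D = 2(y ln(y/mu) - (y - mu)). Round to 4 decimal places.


y/mu = 41/22.79 = 1.799035 (approx.), and ln(41/22.79) = 0.587250.
y * ln(y/mu) = 41 * 0.587250 = 24.077250.
y - mu = 18.21.
D = 2 * (24.077250 - 18.21) = 11.734500, which rounds to 11.7345.

11.7345


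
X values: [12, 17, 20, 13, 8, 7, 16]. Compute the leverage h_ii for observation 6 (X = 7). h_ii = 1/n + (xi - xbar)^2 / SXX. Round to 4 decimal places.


Mean of X: xbar = 13.2857.
SXX = 135.4286.
For X = 7: h = 1/7 + (7 - 13.2857)^2/135.4286 = 0.4346.

0.4346


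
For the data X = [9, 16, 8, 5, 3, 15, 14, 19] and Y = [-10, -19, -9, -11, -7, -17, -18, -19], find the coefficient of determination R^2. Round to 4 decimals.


After computing the OLS fit (b0=-4.6171, b1=-0.8209):
SSres = 20.6006, SStot = 173.5000.
R^2 = 1 - 20.6006/173.5000 = 0.8813.

0.8813


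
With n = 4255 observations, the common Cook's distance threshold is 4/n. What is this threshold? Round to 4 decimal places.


Cook's distance cutoff = 4/n = 4/4255.
= 0.0009.

0.0009


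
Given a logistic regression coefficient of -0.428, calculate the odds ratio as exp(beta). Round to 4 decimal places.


exp(-0.428) = 0.6518.
So the odds ratio is 0.6518.

0.6518


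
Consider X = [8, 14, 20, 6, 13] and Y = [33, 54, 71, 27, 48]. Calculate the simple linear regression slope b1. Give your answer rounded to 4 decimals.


The sample means are xbar = 12.2000 and ybar = 46.6000.
Compute S_xx = 120.8000 and S_xy = 383.4000.
Slope b1 = S_xy / S_xx = 383.4000 / 120.8000 = 3.1738.

3.1738


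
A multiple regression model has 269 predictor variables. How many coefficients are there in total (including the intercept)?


Total coefficients = number of predictors + 1 (for the intercept).
= 269 + 1 = 270.

270


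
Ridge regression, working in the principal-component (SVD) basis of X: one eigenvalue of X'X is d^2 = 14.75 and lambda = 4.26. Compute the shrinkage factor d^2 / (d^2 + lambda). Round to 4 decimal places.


Compute the denominator: 14.75 + 4.26 = 19.0100.
Shrinkage factor = 14.75 / 19.0100 = 0.7759.

0.7759


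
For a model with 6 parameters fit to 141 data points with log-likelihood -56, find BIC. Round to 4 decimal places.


k * ln(n) = 6 * ln(141) = 6 * 4.948760 = 29.692560.
-2 * loglik = -2 * (-56) = 112.
BIC = 29.692560 + 112 = 141.692560, which rounds to 141.6926.

141.6926


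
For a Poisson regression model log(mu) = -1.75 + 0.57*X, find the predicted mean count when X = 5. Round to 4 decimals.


Compute eta = -1.75 + 0.57 * 5 = 1.1000.
Apply inverse link: mu = e^1.1000 = 3.0042.

3.0042


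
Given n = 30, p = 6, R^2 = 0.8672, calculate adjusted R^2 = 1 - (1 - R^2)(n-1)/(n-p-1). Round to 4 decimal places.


Plug in: Adj R^2 = 1 - (1 - 0.8672) * 29/23.
= 1 - 0.1328 * 29/23
= 1 - 3.8512 / 23
= 1 - 0.1674 = 0.8326.

0.8326


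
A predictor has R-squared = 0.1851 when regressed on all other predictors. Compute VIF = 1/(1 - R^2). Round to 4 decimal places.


VIF = 1 / (1 - 0.1851).
= 1 / 0.8149 = 1.2271.

1.2271


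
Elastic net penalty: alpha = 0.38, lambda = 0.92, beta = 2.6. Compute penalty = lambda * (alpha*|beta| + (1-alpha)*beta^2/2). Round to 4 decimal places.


Compute:
L1 = 0.38 * 2.6 = 0.9880.
L2 = 0.62 * 2.6^2 / 2 = 2.0956.
Penalty = 0.92 * (0.9880 + 2.0956) = 2.8369.

2.8369


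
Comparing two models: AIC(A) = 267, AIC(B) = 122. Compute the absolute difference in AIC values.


Absolute difference = |267 - 122| = 145.
The model with lower AIC (B) is preferred.

145


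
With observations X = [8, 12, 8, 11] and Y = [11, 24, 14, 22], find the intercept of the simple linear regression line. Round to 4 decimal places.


Compute b1 = 2.9608 from the OLS formula.
With xbar = 9.7500 and ybar = 17.7500, the intercept is:
b0 = 17.7500 - 2.9608 * 9.7500 = -11.1176.

-11.1176


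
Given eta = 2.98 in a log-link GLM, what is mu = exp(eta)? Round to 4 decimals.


mu = exp(eta) = exp(2.98).
= 19.6878.

19.6878


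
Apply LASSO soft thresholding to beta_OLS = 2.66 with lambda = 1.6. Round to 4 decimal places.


Absolute value: |2.66| = 2.66.
Compare to lambda = 1.6.
Since |beta| > lambda, coefficient = sign(beta)*(|beta| - lambda) = 1.0600.

1.0600


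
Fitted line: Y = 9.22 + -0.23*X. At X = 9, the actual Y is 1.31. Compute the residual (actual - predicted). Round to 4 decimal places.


Predicted = 9.22 + -0.23 * 9 = 7.1500.
Residual = 1.31 - 7.1500 = -5.8400.

-5.8400


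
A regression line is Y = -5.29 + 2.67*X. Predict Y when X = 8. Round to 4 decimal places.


Predicted value:
Y = -5.29 + (2.67)(8) = -5.29 + 21.3600 = 16.0700.

16.0700


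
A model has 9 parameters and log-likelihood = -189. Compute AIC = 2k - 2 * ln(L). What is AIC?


AIC = 2k - 2*loglik = 2(9) - 2(-189).
= 18 + 378 = 396.

396


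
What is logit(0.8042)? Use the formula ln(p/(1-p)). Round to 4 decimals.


Compute the odds: 0.8042/0.1958 = 4.1073.
Take the natural log: ln(4.1073) = 1.4128.

1.4128


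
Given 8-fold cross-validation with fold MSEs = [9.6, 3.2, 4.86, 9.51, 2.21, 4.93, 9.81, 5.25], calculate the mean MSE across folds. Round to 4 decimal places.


Sum of fold MSEs = 49.3700.
Average = 49.3700 / 8 = 6.1713.

6.1713


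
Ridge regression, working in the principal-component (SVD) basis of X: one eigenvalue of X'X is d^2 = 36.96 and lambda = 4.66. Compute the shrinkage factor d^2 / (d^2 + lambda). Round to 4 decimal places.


Denominator = d^2 + lambda = 36.96 + 4.66 = 41.6200.
Shrinkage = 36.96 / 41.6200 = 0.8880.

0.8880


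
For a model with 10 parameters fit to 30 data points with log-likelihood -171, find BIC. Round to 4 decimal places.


ln(30) = 3.401197.
k * ln(n) = 10 * 3.401197 = 34.011970.
-2L = 342.
BIC = 34.011970 + 342 = 376.011970, which rounds to 376.0120.

376.0120


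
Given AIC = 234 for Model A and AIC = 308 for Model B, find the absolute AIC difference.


Absolute difference = |234 - 308| = 74.
The model with lower AIC (A) is preferred.

74


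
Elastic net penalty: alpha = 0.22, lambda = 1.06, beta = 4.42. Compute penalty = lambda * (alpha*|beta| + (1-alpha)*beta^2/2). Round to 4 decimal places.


Compute:
L1 = 0.22 * 4.42 = 0.9724.
L2 = 0.78 * 4.42^2 / 2 = 7.6192.
Penalty = 1.06 * (0.9724 + 7.6192) = 9.1071.

9.1071


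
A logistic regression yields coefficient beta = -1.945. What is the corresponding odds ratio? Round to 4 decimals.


exp(-1.945) = 0.1430.
So the odds ratio is 0.1430.

0.1430


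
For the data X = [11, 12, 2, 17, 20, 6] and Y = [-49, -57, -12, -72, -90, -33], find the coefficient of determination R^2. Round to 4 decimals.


Fit the OLS line: b0 = -5.3955, b1 = -4.1269.
SSres = 35.2388.
SStot = 3838.8333.
R^2 = 1 - 35.2388/3838.8333 = 0.9908.

0.9908


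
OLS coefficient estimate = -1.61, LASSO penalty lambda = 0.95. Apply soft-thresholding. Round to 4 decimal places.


|beta_OLS| = 1.61.
lambda = 0.95.
Since |beta| > lambda, coefficient = sign(beta)*(|beta| - lambda) = -0.6600.
Result = -0.6600.

-0.6600


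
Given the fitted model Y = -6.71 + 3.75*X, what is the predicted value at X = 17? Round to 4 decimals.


Plug X = 17 into Y = -6.71 + 3.75*X:
Y = -6.71 + 63.7500 = 57.0400.

57.0400


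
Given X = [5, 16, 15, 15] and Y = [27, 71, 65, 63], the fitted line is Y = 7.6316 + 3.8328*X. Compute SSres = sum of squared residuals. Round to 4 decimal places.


Compute predicted values, then residuals = yi - yhat_i.
Residuals: [0.2044, 2.0436, -0.1236, -2.1236].
SSres = sum(residual^2) = 8.7430.

8.7430


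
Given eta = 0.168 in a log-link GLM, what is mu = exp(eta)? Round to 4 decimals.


mu = exp(eta) = exp(0.168).
= 1.1829.

1.1829


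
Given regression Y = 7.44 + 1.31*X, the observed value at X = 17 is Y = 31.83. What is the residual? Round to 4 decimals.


Fitted value at X = 17 is yhat = 7.44 + 1.31*17 = 29.7100.
Residual = 31.83 - 29.7100 = 2.1200.

2.1200


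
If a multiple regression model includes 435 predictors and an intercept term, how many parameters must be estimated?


Each predictor gets one coefficient, plus one intercept.
Total parameters = 435 + 1 = 436.

436


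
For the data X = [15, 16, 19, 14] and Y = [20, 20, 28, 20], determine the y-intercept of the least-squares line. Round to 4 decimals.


The slope is b1 = 1.7143.
Sample means are xbar = 16.0000 and ybar = 22.0000.
Intercept: b0 = 22.0000 - (1.7143)(16.0000) = -5.4286.

-5.4286


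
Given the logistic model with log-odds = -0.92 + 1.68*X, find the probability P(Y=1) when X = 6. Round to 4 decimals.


Compute z = -0.92 + (1.68)(6) = 9.1600.
exp(-z) = 0.0001.
P = 1/(1 + 0.0001) = 0.9999.

0.9999


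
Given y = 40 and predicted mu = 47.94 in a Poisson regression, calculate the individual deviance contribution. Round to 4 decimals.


First: ln(40/47.94) = -0.181071.
Then: 40 * -0.181071 = -7.242840.
y - mu = 40 - 47.94 = -7.94.
D = 2(-7.242840 - -7.94) = 1.394320, which rounds to 1.3943.

1.3943


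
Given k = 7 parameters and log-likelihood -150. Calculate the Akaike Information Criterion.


AIC = 2k - 2*loglik = 2(7) - 2(-150).
= 14 + 300 = 314.

314


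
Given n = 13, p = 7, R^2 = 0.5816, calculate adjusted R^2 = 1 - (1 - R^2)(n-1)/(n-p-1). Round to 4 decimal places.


Plug in: Adj R^2 = 1 - (1 - 0.5816) * 12/5.
= 1 - 0.4184 * 12/5
= 1 - 5.0208 / 5
= 1 - 1.0042 = -0.0042.

-0.0042


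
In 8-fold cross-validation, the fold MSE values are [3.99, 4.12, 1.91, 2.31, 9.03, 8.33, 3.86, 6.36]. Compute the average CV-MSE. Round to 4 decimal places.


Total MSE across folds = 39.9100.
CV-MSE = 39.9100/8 = 4.9888.

4.9888


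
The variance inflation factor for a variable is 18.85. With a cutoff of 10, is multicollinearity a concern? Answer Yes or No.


Compare VIF = 18.85 to the threshold of 10.
18.85 >= 10, so the answer is Yes.

Yes


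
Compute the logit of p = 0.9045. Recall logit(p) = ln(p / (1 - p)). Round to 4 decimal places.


Compute the odds: 0.9045/0.0955 = 9.4712.
Take the natural log: ln(9.4712) = 2.2483.

2.2483


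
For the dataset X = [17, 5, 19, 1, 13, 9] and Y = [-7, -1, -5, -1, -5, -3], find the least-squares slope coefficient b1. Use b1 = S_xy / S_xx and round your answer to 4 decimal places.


The sample means are xbar = 10.6667 and ybar = -3.6667.
Compute S_xx = 243.3333 and S_xy = -77.3333.
Slope b1 = S_xy / S_xx = -77.3333 / 243.3333 = -0.3178.

-0.3178


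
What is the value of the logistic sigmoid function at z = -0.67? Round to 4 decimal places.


exp(0.6700) = 1.9542.
1 + exp(-z) = 2.9542.
sigmoid = 1/2.9542 = 0.3385.

0.3385


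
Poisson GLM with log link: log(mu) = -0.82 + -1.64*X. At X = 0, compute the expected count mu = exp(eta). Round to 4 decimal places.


Linear predictor: eta = -0.82 + (-1.64)(0) = -0.8200.
Expected count: mu = exp(-0.8200) = 0.4404.

0.4404


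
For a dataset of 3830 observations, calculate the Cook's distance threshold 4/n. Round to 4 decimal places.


Using the rule of thumb:
Threshold = 4 / 3830 = 0.0010.

0.0010


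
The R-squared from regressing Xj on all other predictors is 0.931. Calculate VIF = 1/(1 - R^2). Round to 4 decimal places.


VIF = 1 / (1 - 0.931).
= 1 / 0.069 = 14.4928.

14.4928


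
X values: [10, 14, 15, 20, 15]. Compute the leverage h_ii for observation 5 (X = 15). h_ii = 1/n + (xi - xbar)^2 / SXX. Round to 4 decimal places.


Mean of X: xbar = 14.8000.
SXX = 50.8000.
For X = 15: h = 1/5 + (15 - 14.8000)^2/50.8000 = 0.2008.

0.2008


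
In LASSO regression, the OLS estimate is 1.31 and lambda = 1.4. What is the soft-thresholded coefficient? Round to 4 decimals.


Absolute value: |1.31| = 1.31.
Compare to lambda = 1.4.
Since |beta| <= lambda, the coefficient is set to 0.

0.0000


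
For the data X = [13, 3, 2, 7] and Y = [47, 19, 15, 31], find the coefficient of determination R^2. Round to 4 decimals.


Fit the OLS line: b0 = 10.0234, b1 = 2.8763.
SSres = 1.6054.
SStot = 620.0000.
R^2 = 1 - 1.6054/620.0000 = 0.9974.

0.9974


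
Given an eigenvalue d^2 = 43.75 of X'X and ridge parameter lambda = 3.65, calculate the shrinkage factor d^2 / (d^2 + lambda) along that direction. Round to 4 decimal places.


Compute the denominator: 43.75 + 3.65 = 47.4000.
Shrinkage factor = 43.75 / 47.4000 = 0.9230.

0.9230


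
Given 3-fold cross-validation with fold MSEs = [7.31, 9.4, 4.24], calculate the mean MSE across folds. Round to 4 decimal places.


Add all fold MSEs: 20.9500.
Divide by k = 3: 20.9500/3 = 6.9833.

6.9833


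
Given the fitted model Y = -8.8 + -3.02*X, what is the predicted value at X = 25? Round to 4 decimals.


Substitute X = 25 into the equation:
Y = -8.8 + -3.02 * 25 = -8.8 + -75.5000 = -84.3000.

-84.3000


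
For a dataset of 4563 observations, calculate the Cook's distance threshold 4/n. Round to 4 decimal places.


The threshold is 4/n.
4/4563 = 0.0009.

0.0009


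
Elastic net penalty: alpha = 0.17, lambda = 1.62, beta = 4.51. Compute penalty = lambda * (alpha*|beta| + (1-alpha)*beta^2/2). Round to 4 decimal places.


L1 component = 0.17 * |4.51| = 0.7667.
L2 component = 0.83 * 4.51^2 / 2 = 8.4411.
Penalty = 1.62 * (0.7667 + 8.4411) = 1.62 * 9.2078 = 14.9167.

14.9167


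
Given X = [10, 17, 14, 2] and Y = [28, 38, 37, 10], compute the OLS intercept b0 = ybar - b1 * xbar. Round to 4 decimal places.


First find the slope: b1 = 1.9665.
Means: xbar = 10.7500, ybar = 28.2500.
b0 = ybar - b1 * xbar = 28.2500 - 1.9665 * 10.7500 = 7.1105.

7.1105


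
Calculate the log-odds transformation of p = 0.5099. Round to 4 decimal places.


1 - p = 0.4901.
p/(1-p) = 1.0404.
logit = ln(1.0404) = 0.0396.

0.0396


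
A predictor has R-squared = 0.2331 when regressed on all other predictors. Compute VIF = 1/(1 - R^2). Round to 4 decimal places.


Denominator: 1 - 0.2331 = 0.7669.
VIF = 1 / 0.7669 = 1.3040.

1.3040


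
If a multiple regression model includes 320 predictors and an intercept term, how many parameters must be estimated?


Including the intercept, the model has 320 predictor coefficients + 1 intercept.
Total = 321.

321


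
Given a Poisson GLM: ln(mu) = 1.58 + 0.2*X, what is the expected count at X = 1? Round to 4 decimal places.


Compute eta = 1.58 + 0.2 * 1 = 1.7800.
Apply inverse link: mu = e^1.7800 = 5.9299.

5.9299


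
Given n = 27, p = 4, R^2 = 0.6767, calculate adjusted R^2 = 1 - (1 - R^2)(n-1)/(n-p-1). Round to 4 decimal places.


Using the formula:
(1 - 0.6767) = 0.3233.
Multiply by 26/22: 0.3233 * 26 = 8.4058, then 8.4058 / 22 = 0.3821.
Adj R^2 = 1 - 0.3821 = 0.6179.

0.6179


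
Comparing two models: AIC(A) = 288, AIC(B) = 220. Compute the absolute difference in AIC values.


Compute |288 - 220| = 68.
Model B has the smaller AIC.

68


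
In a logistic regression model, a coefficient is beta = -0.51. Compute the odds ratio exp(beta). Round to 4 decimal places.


The odds ratio is computed as:
OR = e^(-0.51) = 0.6005.

0.6005


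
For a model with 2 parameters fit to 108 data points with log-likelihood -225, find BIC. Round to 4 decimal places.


ln(108) = 4.682131.
k * ln(n) = 2 * 4.682131 = 9.364262.
-2L = 450.
BIC = 9.364262 + 450 = 459.364262, which rounds to 459.3643.

459.3643


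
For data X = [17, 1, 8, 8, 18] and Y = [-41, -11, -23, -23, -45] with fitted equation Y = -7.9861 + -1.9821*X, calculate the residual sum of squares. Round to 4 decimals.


Predicted values from Y = -7.9861 + -1.9821*X.
Residuals: [0.6818, -1.0318, 0.8429, 0.8429, -1.3361].
SSres = 4.7356.

4.7356


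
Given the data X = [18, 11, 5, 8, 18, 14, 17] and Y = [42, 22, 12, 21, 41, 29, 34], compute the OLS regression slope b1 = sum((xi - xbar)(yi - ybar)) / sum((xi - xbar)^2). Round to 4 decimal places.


Calculate xbar = 13.0000, ybar = 28.7143.
S_xx = 160.0000, S_xy = 335.0000.
Using b1 = S_xy / S_xx = 335.0000 / 160.0000, we get b1 = 2.0938.

2.0938


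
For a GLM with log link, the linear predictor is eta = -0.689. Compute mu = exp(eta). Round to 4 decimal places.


Apply the inverse link:
mu = e^-0.689 = 0.5021.

0.5021


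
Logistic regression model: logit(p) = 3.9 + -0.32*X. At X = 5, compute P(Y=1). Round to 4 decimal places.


Linear predictor: z = 3.9 + -0.32 * 5 = 2.3000.
P = 1/(1 + exp(-2.3000)) = 1/(1 + 0.1003) = 0.9089.

0.9089


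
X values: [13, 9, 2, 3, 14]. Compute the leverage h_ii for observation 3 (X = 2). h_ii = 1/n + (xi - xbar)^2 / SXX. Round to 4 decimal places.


n = 5, xbar = 8.2000.
SXX = sum((xi - xbar)^2) = 122.8000.
h = 1/5 + (2 - 8.2000)^2 / 122.8000 = 0.5130.

0.5130


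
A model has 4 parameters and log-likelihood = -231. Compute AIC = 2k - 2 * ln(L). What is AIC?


AIC = 2k - 2*loglik = 2(4) - 2(-231).
= 8 + 462 = 470.

470


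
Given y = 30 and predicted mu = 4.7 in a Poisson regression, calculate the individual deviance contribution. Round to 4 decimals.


Compute y*ln(y/mu) = 30*ln(30/4.7) = 30*1.853635 = 55.609050.
y - mu = 25.3.
D = 2*(55.609050 - (25.3)) = 60.618100, which rounds to 60.6181.

60.6181


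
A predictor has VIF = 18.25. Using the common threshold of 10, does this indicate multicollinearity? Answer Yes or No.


Check: VIF = 18.25 vs threshold = 10.
Since 18.25 >= 10, the answer is Yes.

Yes


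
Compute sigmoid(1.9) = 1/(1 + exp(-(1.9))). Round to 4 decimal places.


First, exp(-1.9000) = 0.1496.
Then sigma(z) = 1/(1 + 0.1496) = 0.8699.

0.8699


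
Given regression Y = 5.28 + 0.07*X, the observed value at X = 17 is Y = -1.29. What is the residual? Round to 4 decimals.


Fitted value at X = 17 is yhat = 5.28 + 0.07*17 = 6.4700.
Residual = -1.29 - 6.4700 = -7.7600.

-7.7600


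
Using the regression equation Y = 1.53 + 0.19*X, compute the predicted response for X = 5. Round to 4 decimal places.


Predicted value:
Y = 1.53 + (0.19)(5) = 1.53 + 0.9500 = 2.4800.

2.4800


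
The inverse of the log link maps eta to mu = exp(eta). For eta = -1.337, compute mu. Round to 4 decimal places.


Apply the inverse link:
mu = e^-1.337 = 0.2626.

0.2626


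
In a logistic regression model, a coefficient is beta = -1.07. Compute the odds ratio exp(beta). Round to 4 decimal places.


exp(-1.07) = 0.3430.
So the odds ratio is 0.3430.

0.3430


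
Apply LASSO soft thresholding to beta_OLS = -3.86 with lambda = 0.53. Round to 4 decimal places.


|beta_OLS| = 3.86.
lambda = 0.53.
Since |beta| > lambda, coefficient = sign(beta)*(|beta| - lambda) = -3.3300.
Result = -3.3300.

-3.3300


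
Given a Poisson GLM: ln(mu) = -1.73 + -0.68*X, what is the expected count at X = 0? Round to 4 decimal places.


Linear predictor: eta = -1.73 + (-0.68)(0) = -1.7300.
Expected count: mu = exp(-1.7300) = 0.1773.

0.1773


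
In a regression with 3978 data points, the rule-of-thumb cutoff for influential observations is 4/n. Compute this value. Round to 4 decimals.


Cook's distance cutoff = 4/n = 4/3978.
= 0.0010.

0.0010


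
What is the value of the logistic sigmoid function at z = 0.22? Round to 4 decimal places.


First, exp(-0.2200) = 0.8025.
Then sigma(z) = 1/(1 + 0.8025) = 0.5548.

0.5548


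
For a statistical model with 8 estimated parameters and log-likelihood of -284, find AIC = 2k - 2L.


AIC = 2k - 2*loglik = 2(8) - 2(-284).
= 16 + 568 = 584.

584


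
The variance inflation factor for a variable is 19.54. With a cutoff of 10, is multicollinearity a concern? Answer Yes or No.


Check: VIF = 19.54 vs threshold = 10.
Since 19.54 >= 10, the answer is Yes.

Yes


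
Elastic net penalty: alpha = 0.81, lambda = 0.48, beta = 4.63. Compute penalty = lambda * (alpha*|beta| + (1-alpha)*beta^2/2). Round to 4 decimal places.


alpha * |beta| = 0.81 * 4.63 = 3.7503.
(1-alpha) * beta^2/2 = 0.19 * 21.4369/2 = 2.0365.
Total = 0.48 * (3.7503 + 2.0365) = 2.7777.

2.7777


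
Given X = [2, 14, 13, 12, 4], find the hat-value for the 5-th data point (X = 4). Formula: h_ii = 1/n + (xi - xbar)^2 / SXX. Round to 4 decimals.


Mean of X: xbar = 9.0000.
SXX = 124.0000.
For X = 4: h = 1/5 + (4 - 9.0000)^2/124.0000 = 0.4016.

0.4016


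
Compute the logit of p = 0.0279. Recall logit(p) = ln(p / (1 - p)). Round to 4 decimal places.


1 - p = 0.9721.
p/(1-p) = 0.0287.
logit = ln(0.0287) = -3.5508.

-3.5508


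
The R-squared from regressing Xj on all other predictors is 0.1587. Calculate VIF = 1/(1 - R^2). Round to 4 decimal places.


Denominator: 1 - 0.1587 = 0.8413.
VIF = 1 / 0.8413 = 1.1886.

1.1886


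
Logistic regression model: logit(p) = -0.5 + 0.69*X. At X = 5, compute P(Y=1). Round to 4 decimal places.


Compute z = -0.5 + (0.69)(5) = 2.9500.
exp(-z) = 0.0523.
P = 1/(1 + 0.0523) = 0.9503.

0.9503


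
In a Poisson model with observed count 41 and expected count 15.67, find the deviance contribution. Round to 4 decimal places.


First: ln(41/15.67) = 0.961824.
Then: 41 * 0.961824 = 39.434784.
y - mu = 41 - 15.67 = 25.33.
D = 2(39.434784 - 25.33) = 28.209568, which rounds to 28.2096.

28.2096


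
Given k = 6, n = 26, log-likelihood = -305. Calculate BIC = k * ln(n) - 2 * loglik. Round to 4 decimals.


Compute k*ln(n) = 6*ln(26) = 6*3.258097 = 19.548582.
Then -2*loglik = 610.
BIC = 19.548582 + 610 = 629.548582, which rounds to 629.5486.

629.5486


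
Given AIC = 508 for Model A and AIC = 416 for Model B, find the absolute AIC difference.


Compute |508 - 416| = 92.
Model B has the smaller AIC.

92


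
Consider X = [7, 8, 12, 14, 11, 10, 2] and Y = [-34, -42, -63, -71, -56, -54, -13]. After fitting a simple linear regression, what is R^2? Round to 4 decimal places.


Fit the OLS line: b0 = -2.1385, b1 = -4.9692.
SSres = 16.7692.
SStot = 2309.7143.
R^2 = 1 - 16.7692/2309.7143 = 0.9927.

0.9927


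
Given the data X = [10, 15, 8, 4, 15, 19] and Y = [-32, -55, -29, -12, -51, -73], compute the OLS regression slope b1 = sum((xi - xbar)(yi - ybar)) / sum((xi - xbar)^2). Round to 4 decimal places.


First compute the means: xbar = 11.8333, ybar = -42.0000.
Then S_xx = sum((xi - xbar)^2) = 150.8333.
S_xy = sum((xi - xbar)(yi - ybar)) = -595.0000.
b1 = S_xy / S_xx = -595.0000 / 150.8333 = -3.9448.

-3.9448


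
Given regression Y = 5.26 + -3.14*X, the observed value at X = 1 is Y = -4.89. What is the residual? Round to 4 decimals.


Compute yhat = 5.26 + (-3.14)(1) = 2.1200.
Residual = actual - predicted = -4.89 - 2.1200 = -7.0100.

-7.0100


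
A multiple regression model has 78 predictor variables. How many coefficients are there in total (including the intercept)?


Total coefficients = number of predictors + 1 (for the intercept).
= 78 + 1 = 79.

79


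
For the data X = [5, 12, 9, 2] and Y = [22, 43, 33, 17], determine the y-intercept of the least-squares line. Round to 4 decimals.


First find the slope: b1 = 2.6207.
Means: xbar = 7.0000, ybar = 28.7500.
b0 = ybar - b1 * xbar = 28.7500 - 2.6207 * 7.0000 = 10.4052.

10.4052


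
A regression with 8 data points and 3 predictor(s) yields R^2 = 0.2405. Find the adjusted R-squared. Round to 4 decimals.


Plug in: Adj R^2 = 1 - (1 - 0.2405) * 7/4.
= 1 - 0.7595 * 7/4
= 1 - 5.3165 / 4
= 1 - 1.3291 = -0.3291.

-0.3291


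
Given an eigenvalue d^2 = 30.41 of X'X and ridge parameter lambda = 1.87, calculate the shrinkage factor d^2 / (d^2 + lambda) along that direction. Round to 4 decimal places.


Compute the denominator: 30.41 + 1.87 = 32.2800.
Shrinkage factor = 30.41 / 32.2800 = 0.9421.

0.9421


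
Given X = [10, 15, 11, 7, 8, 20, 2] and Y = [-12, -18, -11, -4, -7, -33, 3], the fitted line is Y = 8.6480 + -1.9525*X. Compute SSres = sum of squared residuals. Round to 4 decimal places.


Predicted values from Y = 8.6480 + -1.9525*X.
Residuals: [-1.1230, 2.6395, 1.8295, 1.0195, -0.0280, -2.5980, -1.7430].
SSres = 22.4030.

22.4030


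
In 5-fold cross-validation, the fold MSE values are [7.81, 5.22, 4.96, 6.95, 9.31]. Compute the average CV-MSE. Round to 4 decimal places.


Sum of fold MSEs = 34.2500.
Average = 34.2500 / 5 = 6.8500.

6.8500


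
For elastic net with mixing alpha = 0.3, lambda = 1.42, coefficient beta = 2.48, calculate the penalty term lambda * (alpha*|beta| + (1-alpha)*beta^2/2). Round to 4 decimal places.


alpha * |beta| = 0.3 * 2.48 = 0.7440.
(1-alpha) * beta^2/2 = 0.7 * 6.1504/2 = 2.1526.
Total = 1.42 * (0.7440 + 2.1526) = 4.1132.

4.1132


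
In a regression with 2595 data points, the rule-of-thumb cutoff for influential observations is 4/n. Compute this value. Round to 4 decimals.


Using the rule of thumb:
Threshold = 4 / 2595 = 0.0015.

0.0015


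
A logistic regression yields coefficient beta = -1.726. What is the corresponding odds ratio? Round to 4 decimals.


The odds ratio is computed as:
OR = e^(-1.726) = 0.1780.

0.1780


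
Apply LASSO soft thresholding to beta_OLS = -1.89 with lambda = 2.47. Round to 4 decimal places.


|beta_OLS| = 1.89.
lambda = 2.47.
Since |beta| <= lambda, the coefficient is set to 0.
Result = 0.0000.

0.0000


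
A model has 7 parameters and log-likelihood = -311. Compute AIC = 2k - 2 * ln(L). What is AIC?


AIC = 2k - 2*loglik = 2(7) - 2(-311).
= 14 + 622 = 636.

636


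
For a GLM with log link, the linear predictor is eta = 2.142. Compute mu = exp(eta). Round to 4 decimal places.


The inverse log link gives:
mu = exp(2.142) = 8.5165.

8.5165


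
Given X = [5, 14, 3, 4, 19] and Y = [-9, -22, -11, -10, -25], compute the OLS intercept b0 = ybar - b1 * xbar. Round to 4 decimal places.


The slope is b1 = -1.0297.
Sample means are xbar = 9.0000 and ybar = -15.4000.
Intercept: b0 = -15.4000 - (-1.0297)(9.0000) = -6.1327.

-6.1327


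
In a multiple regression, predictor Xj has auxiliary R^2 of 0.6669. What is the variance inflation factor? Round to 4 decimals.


VIF = 1 / (1 - 0.6669).
= 1 / 0.3331 = 3.0021.

3.0021


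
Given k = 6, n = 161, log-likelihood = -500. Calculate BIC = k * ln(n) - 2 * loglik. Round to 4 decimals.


k * ln(n) = 6 * ln(161) = 6 * 5.081404 = 30.488424.
-2 * loglik = -2 * (-500) = 1000.
BIC = 30.488424 + 1000 = 1030.488424, which rounds to 1030.4884.

1030.4884


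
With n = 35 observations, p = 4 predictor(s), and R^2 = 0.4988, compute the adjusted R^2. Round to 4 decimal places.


Plug in: Adj R^2 = 1 - (1 - 0.4988) * 34/30.
= 1 - 0.5012 * 34/30
= 1 - 17.0408 / 30
= 1 - 0.5680 = 0.4320.

0.4320


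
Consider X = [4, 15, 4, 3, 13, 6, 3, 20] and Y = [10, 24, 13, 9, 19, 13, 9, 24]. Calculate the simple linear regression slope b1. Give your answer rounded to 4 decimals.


The sample means are xbar = 8.5000 and ybar = 15.1250.
Compute S_xx = 302.0000 and S_xy = 282.5000.
Slope b1 = S_xy / S_xx = 282.5000 / 302.0000 = 0.9354.

0.9354


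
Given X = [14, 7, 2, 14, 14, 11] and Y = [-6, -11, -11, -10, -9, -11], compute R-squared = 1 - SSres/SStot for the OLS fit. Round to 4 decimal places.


Fit the OLS line: b0 = -12.1648, b1 = 0.2418.
SSres = 12.2418.
SStot = 19.3333.
R^2 = 1 - 12.2418/19.3333 = 0.3668.

0.3668


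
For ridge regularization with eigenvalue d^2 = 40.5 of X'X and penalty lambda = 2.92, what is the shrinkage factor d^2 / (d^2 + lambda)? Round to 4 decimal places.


Compute the denominator: 40.5 + 2.92 = 43.4200.
Shrinkage factor = 40.5 / 43.4200 = 0.9327.

0.9327


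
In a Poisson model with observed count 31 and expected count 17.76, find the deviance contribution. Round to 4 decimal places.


Compute y*ln(y/mu) = 31*ln(31/17.76) = 31*0.557038 = 17.268178.
y - mu = 13.24.
D = 2*(17.268178 - (13.24)) = 8.056356, which rounds to 8.0564.

8.0564


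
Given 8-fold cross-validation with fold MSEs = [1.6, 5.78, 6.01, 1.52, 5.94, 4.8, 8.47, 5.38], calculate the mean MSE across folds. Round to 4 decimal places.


Total MSE across folds = 39.5000.
CV-MSE = 39.5000/8 = 4.9375.

4.9375


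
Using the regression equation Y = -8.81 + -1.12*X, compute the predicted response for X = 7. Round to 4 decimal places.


Predicted value:
Y = -8.81 + (-1.12)(7) = -8.81 + -7.8400 = -16.6500.

-16.6500


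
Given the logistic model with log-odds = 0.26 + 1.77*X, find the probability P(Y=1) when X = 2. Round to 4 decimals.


Linear predictor: z = 0.26 + 1.77 * 2 = 3.8000.
P = 1/(1 + exp(-3.8000)) = 1/(1 + 0.0224) = 0.9781.

0.9781


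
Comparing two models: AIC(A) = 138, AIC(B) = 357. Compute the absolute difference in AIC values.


Absolute difference = |138 - 357| = 219.
The model with lower AIC (A) is preferred.

219


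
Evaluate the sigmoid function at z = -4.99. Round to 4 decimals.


exp(4.9900) = 146.9364.
1 + exp(-z) = 147.9364.
sigmoid = 1/147.9364 = 0.0068.

0.0068


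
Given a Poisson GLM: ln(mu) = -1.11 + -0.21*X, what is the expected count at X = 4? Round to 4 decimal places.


Linear predictor: eta = -1.11 + (-0.21)(4) = -1.9500.
Expected count: mu = exp(-1.9500) = 0.1423.

0.1423


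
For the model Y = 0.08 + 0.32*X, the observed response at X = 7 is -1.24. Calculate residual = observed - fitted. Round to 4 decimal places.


Predicted = 0.08 + 0.32 * 7 = 2.3200.
Residual = -1.24 - 2.3200 = -3.5600.

-3.5600


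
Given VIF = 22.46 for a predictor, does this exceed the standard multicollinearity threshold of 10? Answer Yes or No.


Compare VIF = 22.46 to the threshold of 10.
22.46 >= 10, so the answer is Yes.

Yes


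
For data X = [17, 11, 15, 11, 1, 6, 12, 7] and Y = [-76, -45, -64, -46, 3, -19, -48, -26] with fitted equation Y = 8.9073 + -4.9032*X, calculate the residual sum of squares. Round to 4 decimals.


Predicted values from Y = 8.9073 + -4.9032*X.
Residuals: [-1.5529, 0.0279, 0.6407, -0.9721, -1.0041, 1.5119, 1.9311, -0.5849].
SSres = 11.1331.

11.1331


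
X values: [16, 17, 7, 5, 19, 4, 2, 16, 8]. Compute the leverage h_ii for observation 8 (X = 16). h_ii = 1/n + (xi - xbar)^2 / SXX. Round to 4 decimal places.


Compute xbar = 10.4444 with n = 9 observations.
SXX = 338.2222.
Leverage = 1/9 + (16 - 10.4444)^2/338.2222 = 0.2024.

0.2024


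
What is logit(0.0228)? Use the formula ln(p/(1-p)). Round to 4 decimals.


The odds are p/(1-p) = 0.0228 / 0.9772 = 0.0233.
logit(p) = ln(0.0233) = -3.7579.

-3.7579


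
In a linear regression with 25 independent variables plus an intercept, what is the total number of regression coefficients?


Total coefficients = number of predictors + 1 (for the intercept).
= 25 + 1 = 26.

26


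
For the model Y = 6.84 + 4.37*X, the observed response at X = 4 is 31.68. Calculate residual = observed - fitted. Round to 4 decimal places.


Predicted = 6.84 + 4.37 * 4 = 24.3200.
Residual = 31.68 - 24.3200 = 7.3600.

7.3600


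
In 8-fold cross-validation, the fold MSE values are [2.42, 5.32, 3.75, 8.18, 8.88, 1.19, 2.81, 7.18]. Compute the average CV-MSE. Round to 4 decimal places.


Add all fold MSEs: 39.7300.
Divide by k = 8: 39.7300/8 = 4.9663.

4.9663


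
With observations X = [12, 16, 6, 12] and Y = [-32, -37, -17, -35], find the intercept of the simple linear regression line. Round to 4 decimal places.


Compute b1 = -2.0882 from the OLS formula.
With xbar = 11.5000 and ybar = -30.2500, the intercept is:
b0 = -30.2500 - -2.0882 * 11.5000 = -6.2353.

-6.2353


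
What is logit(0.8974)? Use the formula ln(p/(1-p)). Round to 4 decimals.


1 - p = 0.1026.
p/(1-p) = 8.7466.
logit = ln(8.7466) = 2.1687.

2.1687


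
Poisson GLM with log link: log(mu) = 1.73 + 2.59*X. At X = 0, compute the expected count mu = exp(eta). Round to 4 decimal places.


Compute eta = 1.73 + 2.59 * 0 = 1.7300.
Apply inverse link: mu = e^1.7300 = 5.6407.

5.6407


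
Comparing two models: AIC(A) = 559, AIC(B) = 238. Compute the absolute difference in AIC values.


Compute |559 - 238| = 321.
Model B has the smaller AIC.

321


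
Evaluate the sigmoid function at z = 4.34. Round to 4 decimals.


First, exp(-4.3400) = 0.0130.
Then sigma(z) = 1/(1 + 0.0130) = 0.9871.

0.9871


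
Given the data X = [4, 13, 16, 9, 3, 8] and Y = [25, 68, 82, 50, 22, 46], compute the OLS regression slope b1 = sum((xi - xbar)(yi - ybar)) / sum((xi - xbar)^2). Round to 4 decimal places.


The sample means are xbar = 8.8333 and ybar = 48.8333.
Compute S_xx = 126.8333 and S_xy = 591.8333.
Slope b1 = S_xy / S_xx = 591.8333 / 126.8333 = 4.6662.

4.6662


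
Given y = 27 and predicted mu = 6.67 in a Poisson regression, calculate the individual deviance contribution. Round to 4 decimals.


y/mu = 27/6.67 = 4.047976 (approx.), and ln(27/6.67) = 1.398217.
y * ln(y/mu) = 27 * 1.398217 = 37.751859.
y - mu = 20.33.
D = 2 * (37.751859 - 20.33) = 34.843718, which rounds to 34.8437.

34.8437
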